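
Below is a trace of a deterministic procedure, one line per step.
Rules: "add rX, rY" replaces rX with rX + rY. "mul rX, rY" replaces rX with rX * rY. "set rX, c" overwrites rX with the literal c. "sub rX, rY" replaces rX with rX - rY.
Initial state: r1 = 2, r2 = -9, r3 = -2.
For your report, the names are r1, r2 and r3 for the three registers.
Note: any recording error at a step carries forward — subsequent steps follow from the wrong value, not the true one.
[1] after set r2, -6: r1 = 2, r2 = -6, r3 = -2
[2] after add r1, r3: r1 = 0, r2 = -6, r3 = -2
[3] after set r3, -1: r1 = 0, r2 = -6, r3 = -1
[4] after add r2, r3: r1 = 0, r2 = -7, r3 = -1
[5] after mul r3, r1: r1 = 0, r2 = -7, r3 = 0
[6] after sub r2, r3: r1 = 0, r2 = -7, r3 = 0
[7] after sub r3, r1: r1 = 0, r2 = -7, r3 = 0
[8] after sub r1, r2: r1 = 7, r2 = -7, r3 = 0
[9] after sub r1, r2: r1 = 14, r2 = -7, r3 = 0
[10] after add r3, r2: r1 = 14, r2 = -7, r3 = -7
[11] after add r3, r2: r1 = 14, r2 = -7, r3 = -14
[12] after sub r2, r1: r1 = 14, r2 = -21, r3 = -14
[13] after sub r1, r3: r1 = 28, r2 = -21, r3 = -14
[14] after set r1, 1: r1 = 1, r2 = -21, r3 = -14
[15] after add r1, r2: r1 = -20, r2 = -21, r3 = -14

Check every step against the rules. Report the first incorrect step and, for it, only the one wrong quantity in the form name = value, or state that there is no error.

step 1: r2 = -6 -> consistent with the trace
step 2: r1 = 2 + -2 = 0 -> exactly as logged
step 3: r3 = -1 -> in agreement
step 4: r2 = -6 + -1 = -7 -> no discrepancy
step 5: r3 = -1 * 0 = 0 -> in agreement
step 6: r2 = -7 - 0 = -7 -> consistent with the trace
step 7: r3 = 0 - 0 = 0 -> no discrepancy
step 8: r1 = 0 - -7 = 7 -> consistent with the trace
step 9: r1 = 7 - -7 = 14 -> matches
step 10: r3 = 0 + -7 = -7 -> consistent with the trace
step 11: r3 = -7 + -7 = -14 -> consistent with the trace
step 12: r2 = -7 - 14 = -21 -> checks out
step 13: r1 = 14 - -14 = 28 -> agrees with the trace
step 14: r1 = 1 -> confirmed correct
step 15: r1 = 1 + -21 = -20 -> verified
Every step is consistent.

no error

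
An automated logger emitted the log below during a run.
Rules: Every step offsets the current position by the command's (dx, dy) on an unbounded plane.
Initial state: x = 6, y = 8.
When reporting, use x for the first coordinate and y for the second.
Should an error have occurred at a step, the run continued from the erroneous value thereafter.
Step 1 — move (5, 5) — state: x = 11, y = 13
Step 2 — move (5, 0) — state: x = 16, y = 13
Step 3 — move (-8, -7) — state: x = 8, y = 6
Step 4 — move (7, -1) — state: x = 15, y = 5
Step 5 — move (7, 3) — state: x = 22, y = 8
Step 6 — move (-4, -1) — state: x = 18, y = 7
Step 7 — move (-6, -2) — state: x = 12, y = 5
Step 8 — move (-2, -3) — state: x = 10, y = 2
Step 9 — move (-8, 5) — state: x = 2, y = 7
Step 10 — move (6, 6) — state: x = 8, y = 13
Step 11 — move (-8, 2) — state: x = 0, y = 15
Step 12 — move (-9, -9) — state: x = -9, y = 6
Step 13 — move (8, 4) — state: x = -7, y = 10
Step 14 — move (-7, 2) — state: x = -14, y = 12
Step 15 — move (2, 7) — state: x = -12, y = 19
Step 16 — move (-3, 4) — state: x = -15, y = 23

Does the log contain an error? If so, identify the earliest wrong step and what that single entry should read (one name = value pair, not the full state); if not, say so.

step 1: x = 6 + (5) = 11, y = 8 + (5) = 13 -> checks out
step 2: x = 11 + (5) = 16, y = 13 + (0) = 13 -> confirmed correct
step 3: x = 16 + (-8) = 8, y = 13 + (-7) = 6 -> no discrepancy
step 4: x = 8 + (7) = 15, y = 6 + (-1) = 5 -> agrees with the log
step 5: x = 15 + (7) = 22, y = 5 + (3) = 8 -> checks out
step 6: x = 22 + (-4) = 18, y = 8 + (-1) = 7 -> no discrepancy
step 7: x = 18 + (-6) = 12, y = 7 + (-2) = 5 -> same as recorded
step 8: x = 12 + (-2) = 10, y = 5 + (-3) = 2 -> same as recorded
step 9: x = 10 + (-8) = 2, y = 2 + (5) = 7 -> consistent with the log
step 10: x = 2 + (6) = 8, y = 7 + (6) = 13 -> agrees with the log
step 11: x = 8 + (-8) = 0, y = 13 + (2) = 15 -> confirmed correct
step 12: x = 0 + (-9) = -9, y = 15 + (-9) = 6 -> consistent with the log
step 13: x = -9 + (8) = -1, y = 6 + (4) = 10 -> the log disagrees here
Step 13 is the first one off; corrected, x = -1.

step 13, x = -1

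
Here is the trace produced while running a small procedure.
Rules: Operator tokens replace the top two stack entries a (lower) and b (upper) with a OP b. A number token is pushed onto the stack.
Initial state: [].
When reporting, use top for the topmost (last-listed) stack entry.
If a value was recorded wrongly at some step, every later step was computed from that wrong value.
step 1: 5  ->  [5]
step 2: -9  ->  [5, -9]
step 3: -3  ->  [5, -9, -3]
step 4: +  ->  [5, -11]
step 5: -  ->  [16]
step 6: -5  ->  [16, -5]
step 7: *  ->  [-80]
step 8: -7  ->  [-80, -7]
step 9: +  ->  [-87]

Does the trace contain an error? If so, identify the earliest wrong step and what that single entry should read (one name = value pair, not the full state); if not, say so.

step 4, top = -12

Step 1: push 5: top = 5 — no discrepancy.
Step 2: push -9: top = -9 — consistent with the trace.
Step 3: push -3: top = -3 — consistent with the trace.
Step 4: -9 + -3 = -12 — the trace has a different value.
First incorrect step: 4; the correct value is top = -12.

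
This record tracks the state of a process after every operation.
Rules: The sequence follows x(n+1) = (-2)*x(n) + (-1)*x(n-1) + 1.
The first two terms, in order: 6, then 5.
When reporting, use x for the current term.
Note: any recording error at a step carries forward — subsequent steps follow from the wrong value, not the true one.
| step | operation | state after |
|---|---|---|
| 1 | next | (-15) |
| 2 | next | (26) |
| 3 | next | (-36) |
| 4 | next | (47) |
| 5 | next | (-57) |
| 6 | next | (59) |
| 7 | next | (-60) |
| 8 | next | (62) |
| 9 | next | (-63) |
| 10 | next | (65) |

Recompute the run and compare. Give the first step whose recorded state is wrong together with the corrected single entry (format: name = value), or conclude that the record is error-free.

step 1: x = -2*(5) + (-1)*(6) + (1) = -15 -> exactly as logged
step 2: x = -2*(-15) + (-1)*(5) + (1) = 26 -> same as recorded
step 3: x = -2*(26) + (-1)*(-15) + (1) = -36 -> verified
step 4: x = -2*(-36) + (-1)*(26) + (1) = 47 -> verified
step 5: x = -2*(47) + (-1)*(-36) + (1) = -57 -> consistent with the record
step 6: x = -2*(-57) + (-1)*(47) + (1) = 68 -> the record has a different value
The earliest wrong entry is at step 6: it should read x = 68.

step 6, x = 68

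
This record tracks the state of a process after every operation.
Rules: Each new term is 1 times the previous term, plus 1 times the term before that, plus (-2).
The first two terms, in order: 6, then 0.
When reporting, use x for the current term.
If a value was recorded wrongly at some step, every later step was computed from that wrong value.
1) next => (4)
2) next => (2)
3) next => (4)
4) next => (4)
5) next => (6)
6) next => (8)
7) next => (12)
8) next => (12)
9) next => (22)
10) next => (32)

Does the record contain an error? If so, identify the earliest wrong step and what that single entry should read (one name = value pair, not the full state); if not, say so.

step 1: x = 1*(0) + (1)*(6) + (-2) = 4 -> matches
step 2: x = 1*(4) + (1)*(0) + (-2) = 2 -> verified
step 3: x = 1*(2) + (1)*(4) + (-2) = 4 -> same as recorded
step 4: x = 1*(4) + (1)*(2) + (-2) = 4 -> same as recorded
step 5: x = 1*(4) + (1)*(4) + (-2) = 6 -> in agreement
step 6: x = 1*(6) + (1)*(4) + (-2) = 8 -> exactly as logged
step 7: x = 1*(8) + (1)*(6) + (-2) = 12 -> agrees with the record
step 8: x = 1*(12) + (1)*(8) + (-2) = 18 -> this is not what the record shows
First incorrect step: 8; the correct value is x = 18.

step 8, x = 18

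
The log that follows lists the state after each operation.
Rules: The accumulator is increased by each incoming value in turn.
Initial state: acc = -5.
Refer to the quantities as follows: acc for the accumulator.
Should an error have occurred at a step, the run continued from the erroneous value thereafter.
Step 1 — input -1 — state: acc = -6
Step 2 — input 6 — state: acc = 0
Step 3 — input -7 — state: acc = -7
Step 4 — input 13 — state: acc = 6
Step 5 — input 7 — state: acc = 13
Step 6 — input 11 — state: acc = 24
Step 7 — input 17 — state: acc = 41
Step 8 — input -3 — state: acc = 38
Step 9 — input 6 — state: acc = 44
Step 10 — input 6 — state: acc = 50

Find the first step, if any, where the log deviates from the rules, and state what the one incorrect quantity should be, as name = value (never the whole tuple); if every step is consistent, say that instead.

Step 1: acc = -5 + -1 = -6 — consistent with the log.
Step 2: acc = -6 + 6 = 0 — consistent with the log.
Step 3: acc = 0 + -7 = -7 — matches.
Step 4: acc = -7 + 13 = 6 — exactly as logged.
Step 5: acc = 6 + 7 = 13 — exactly as logged.
Step 6: acc = 13 + 11 = 24 — consistent with the log.
Step 7: acc = 24 + 17 = 41 — matches.
Step 8: acc = 41 + -3 = 38 — confirmed correct.
Step 9: acc = 38 + 6 = 44 — no discrepancy.
Step 10: acc = 44 + 6 = 50 — confirmed correct.
Each recorded entry agrees with the recomputation.

no error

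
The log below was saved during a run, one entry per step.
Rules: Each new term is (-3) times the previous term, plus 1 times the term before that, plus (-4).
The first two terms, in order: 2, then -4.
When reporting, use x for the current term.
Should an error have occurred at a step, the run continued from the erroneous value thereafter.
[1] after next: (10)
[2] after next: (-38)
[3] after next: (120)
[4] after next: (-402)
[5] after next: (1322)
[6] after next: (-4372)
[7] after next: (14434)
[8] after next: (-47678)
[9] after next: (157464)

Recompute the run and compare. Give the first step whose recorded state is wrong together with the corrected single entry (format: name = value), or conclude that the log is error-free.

Recomputing the run from the initial state:
step 1: x = 10
step 2: x = -38
step 3: x = 120
step 4: x = -402
step 5: x = 1322
step 6: x = -4372
step 7: x = 14434
step 8: x = -47678
step 9: x = 157464
This matches the log at every step.

no error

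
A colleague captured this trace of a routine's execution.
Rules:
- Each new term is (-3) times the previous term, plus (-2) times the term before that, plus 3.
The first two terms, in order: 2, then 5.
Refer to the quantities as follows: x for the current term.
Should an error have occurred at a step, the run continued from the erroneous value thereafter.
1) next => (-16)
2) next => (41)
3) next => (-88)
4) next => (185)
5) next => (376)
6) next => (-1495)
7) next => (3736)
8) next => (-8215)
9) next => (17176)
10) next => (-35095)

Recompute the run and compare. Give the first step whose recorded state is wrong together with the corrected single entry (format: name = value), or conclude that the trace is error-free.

step 5, x = -376

Step 1: x = -3*(5) + (-2)*(2) + (3) = -16 — exactly as logged.
Step 2: x = -3*(-16) + (-2)*(5) + (3) = 41 — no discrepancy.
Step 3: x = -3*(41) + (-2)*(-16) + (3) = -88 — same as recorded.
Step 4: x = -3*(-88) + (-2)*(41) + (3) = 185 — consistent with the trace.
Step 5: x = -3*(185) + (-2)*(-88) + (3) = -376 — a discrepancy with the trace.
The audit stops at step 5: the recorded entry is wrong and should be x = -376.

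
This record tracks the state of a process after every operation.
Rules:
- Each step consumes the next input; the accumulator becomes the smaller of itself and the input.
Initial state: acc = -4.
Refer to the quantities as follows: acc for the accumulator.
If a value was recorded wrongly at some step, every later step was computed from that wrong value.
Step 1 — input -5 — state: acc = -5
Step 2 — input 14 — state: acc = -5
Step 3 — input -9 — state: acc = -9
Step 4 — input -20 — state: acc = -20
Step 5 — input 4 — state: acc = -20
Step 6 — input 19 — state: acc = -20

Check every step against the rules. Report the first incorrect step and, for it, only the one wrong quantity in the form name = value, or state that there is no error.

Step 1: acc = min(-4, -5) = -5 — checks out.
Step 2: acc = min(-5, 14) = -5 — confirmed correct.
Step 3: acc = min(-5, -9) = -9 — in agreement.
Step 4: acc = min(-9, -20) = -20 — same as recorded.
Step 5: acc = min(-20, 4) = -20 — matches.
Step 6: acc = min(-20, 19) = -20 — exactly as logged.
Nothing is out of place; the run is error-free.

no error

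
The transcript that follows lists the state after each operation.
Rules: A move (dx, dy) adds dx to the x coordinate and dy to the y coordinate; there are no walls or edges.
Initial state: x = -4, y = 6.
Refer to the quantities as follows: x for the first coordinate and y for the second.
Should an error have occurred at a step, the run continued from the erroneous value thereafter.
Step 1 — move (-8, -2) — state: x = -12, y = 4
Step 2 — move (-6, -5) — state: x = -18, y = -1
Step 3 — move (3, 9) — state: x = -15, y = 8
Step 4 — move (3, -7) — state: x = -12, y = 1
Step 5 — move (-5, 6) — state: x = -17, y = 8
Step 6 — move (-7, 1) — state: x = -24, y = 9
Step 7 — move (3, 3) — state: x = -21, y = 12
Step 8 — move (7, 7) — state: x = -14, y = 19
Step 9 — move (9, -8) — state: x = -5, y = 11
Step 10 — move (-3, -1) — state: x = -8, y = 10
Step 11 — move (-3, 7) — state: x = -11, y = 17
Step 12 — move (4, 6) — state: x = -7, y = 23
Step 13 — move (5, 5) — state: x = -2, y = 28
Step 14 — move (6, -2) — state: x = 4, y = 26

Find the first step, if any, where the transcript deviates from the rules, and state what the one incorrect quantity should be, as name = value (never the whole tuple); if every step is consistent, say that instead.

Step 1: x = -4 + (-8) = -12, y = 6 + (-2) = 4 — exactly as logged.
Step 2: x = -12 + (-6) = -18, y = 4 + (-5) = -1 — exactly as logged.
Step 3: x = -18 + (3) = -15, y = -1 + (9) = 8 — no discrepancy.
Step 4: x = -15 + (3) = -12, y = 8 + (-7) = 1 — confirmed correct.
Step 5: x = -12 + (-5) = -17, y = 1 + (6) = 7 — the entry is off here.
Conclusion: step 5 carries the first error; the entry should be y = 7.

step 5, y = 7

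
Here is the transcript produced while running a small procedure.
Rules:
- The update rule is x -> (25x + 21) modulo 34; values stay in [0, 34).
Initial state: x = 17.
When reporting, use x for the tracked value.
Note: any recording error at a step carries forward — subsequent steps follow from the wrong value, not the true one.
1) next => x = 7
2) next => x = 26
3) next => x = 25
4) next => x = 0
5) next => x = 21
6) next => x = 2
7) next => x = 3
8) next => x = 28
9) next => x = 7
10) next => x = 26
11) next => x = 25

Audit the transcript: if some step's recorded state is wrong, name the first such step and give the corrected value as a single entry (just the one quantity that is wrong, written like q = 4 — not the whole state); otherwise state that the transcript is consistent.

1. x = (25*17 + 21) mod 34 = 4 (the transcript has a different value)
That makes step 1 the first incorrect line — x = 4 is what it should show.

step 1, x = 4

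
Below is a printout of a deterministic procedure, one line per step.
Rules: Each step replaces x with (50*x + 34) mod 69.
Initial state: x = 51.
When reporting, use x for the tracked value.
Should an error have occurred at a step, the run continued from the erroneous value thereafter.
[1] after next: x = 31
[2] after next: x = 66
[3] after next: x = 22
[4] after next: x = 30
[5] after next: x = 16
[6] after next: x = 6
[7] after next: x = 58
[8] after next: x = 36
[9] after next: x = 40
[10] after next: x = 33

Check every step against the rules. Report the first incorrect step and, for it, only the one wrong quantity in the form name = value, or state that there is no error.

no error

step 1: x = (50*51 + 34) mod 69 = 31 -> checks out
step 2: x = (50*31 + 34) mod 69 = 66 -> in agreement
step 3: x = (50*66 + 34) mod 69 = 22 -> exactly as logged
step 4: x = (50*22 + 34) mod 69 = 30 -> matches
step 5: x = (50*30 + 34) mod 69 = 16 -> checks out
step 6: x = (50*16 + 34) mod 69 = 6 -> exactly as logged
step 7: x = (50*6 + 34) mod 69 = 58 -> checks out
step 8: x = (50*58 + 34) mod 69 = 36 -> no discrepancy
step 9: x = (50*36 + 34) mod 69 = 40 -> confirmed correct
step 10: x = (50*40 + 34) mod 69 = 33 -> exactly as logged
Every step is consistent.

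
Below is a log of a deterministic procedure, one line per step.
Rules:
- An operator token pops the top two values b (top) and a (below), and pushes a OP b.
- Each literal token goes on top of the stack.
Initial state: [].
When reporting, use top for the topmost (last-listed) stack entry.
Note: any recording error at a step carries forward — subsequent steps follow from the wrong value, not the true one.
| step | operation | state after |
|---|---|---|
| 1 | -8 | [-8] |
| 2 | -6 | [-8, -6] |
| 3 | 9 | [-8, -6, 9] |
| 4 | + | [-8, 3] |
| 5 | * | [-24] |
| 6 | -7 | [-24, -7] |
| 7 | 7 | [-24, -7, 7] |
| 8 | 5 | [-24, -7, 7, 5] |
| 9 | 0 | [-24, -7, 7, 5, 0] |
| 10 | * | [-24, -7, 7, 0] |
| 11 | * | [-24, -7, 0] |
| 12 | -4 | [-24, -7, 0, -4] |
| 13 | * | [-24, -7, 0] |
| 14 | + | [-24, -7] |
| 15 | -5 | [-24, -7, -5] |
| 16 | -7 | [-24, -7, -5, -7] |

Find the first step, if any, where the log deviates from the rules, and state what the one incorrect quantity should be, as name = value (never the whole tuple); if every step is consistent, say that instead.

no error

Recomputing the run from the initial state:
step 1: [-8]
step 2: [-8, -6]
step 3: [-8, -6, 9]
step 4: [-8, 3]
step 5: [-24]
step 6: [-24, -7]
step 7: [-24, -7, 7]
step 8: [-24, -7, 7, 5]
step 9: [-24, -7, 7, 5, 0]
step 10: [-24, -7, 7, 0]
step 11: [-24, -7, 0]
step 12: [-24, -7, 0, -4]
step 13: [-24, -7, 0]
step 14: [-24, -7]
step 15: [-24, -7, -5]
step 16: [-24, -7, -5, -7]
This matches the log at every step.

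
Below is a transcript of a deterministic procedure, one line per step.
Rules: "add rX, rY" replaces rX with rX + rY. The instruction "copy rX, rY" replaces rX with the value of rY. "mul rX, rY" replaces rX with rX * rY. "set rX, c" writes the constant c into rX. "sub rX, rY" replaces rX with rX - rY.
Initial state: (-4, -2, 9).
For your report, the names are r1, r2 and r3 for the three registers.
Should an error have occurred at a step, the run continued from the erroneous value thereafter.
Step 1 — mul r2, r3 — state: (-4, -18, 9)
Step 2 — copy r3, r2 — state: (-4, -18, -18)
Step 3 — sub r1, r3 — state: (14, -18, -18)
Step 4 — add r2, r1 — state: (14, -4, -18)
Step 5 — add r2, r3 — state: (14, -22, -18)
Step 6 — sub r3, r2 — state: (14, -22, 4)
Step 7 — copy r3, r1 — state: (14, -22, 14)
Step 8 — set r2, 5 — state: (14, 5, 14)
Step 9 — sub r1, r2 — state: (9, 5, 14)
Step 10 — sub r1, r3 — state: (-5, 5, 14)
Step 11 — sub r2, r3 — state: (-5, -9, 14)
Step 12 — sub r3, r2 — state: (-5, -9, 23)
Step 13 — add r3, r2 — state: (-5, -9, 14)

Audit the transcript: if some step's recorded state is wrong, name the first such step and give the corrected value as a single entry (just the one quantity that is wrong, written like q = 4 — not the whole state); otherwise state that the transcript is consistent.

Recomputing the run from the initial state:
step 1: r1 = -4, r2 = -18, r3 = 9
step 2: r1 = -4, r2 = -18, r3 = -18
step 3: r1 = 14, r2 = -18, r3 = -18
step 4: r1 = 14, r2 = -4, r3 = -18
step 5: r1 = 14, r2 = -22, r3 = -18
step 6: r1 = 14, r2 = -22, r3 = 4
step 7: r1 = 14, r2 = -22, r3 = 14
step 8: r1 = 14, r2 = 5, r3 = 14
step 9: r1 = 9, r2 = 5, r3 = 14
step 10: r1 = -5, r2 = 5, r3 = 14
step 11: r1 = -5, r2 = -9, r3 = 14
step 12: r1 = -5, r2 = -9, r3 = 23
step 13: r1 = -5, r2 = -9, r3 = 14
This matches the transcript at every step.

no error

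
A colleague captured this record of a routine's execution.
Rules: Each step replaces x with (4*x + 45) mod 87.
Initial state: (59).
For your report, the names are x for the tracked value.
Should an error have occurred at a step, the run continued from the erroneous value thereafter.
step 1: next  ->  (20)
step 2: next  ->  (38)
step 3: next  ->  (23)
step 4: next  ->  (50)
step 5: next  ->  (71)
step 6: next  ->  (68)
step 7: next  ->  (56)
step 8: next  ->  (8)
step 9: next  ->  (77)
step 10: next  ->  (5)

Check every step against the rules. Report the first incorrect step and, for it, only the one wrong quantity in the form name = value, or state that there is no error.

1. x = (4*59 + 45) mod 87 = 20 (checks out)
2. x = (4*20 + 45) mod 87 = 38 (consistent with the record)
3. x = (4*38 + 45) mod 87 = 23 (confirmed correct)
4. x = (4*23 + 45) mod 87 = 50 (verified)
5. x = (4*50 + 45) mod 87 = 71 (same as recorded)
6. x = (4*71 + 45) mod 87 = 68 (agrees with the record)
7. x = (4*68 + 45) mod 87 = 56 (agrees with the record)
8. x = (4*56 + 45) mod 87 = 8 (checks out)
9. x = (4*8 + 45) mod 87 = 77 (verified)
10. x = (4*77 + 45) mod 87 = 5 (matches)
The recomputation confirms every line.

no error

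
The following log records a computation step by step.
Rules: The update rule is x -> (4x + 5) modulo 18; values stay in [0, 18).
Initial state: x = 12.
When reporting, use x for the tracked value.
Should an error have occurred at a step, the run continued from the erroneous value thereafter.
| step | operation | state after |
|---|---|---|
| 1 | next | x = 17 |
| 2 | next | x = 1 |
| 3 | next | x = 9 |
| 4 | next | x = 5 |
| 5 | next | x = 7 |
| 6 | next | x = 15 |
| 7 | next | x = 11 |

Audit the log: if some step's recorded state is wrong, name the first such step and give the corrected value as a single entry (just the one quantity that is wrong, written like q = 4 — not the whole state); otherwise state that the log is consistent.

step 1: x = (4*12 + 5) mod 18 = 17 -> matches
step 2: x = (4*17 + 5) mod 18 = 1 -> confirmed correct
step 3: x = (4*1 + 5) mod 18 = 9 -> confirmed correct
step 4: x = (4*9 + 5) mod 18 = 5 -> in agreement
step 5: x = (4*5 + 5) mod 18 = 7 -> agrees with the log
step 6: x = (4*7 + 5) mod 18 = 15 -> exactly as logged
step 7: x = (4*15 + 5) mod 18 = 11 -> matches
The whole run recomputes cleanly — no discrepancies.

no error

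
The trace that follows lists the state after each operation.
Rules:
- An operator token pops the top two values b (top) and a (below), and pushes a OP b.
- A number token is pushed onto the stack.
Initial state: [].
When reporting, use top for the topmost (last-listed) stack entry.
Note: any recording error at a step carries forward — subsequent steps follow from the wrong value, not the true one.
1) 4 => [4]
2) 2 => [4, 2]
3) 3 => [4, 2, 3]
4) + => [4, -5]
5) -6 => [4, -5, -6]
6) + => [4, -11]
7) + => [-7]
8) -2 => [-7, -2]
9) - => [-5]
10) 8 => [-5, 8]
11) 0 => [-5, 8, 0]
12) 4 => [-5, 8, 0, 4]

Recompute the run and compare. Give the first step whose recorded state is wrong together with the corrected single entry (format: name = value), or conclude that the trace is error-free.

step 4, top = 5

step 1: push 4: top = 4 -> no discrepancy
step 2: push 2: top = 2 -> no discrepancy
step 3: push 3: top = 3 -> verified
step 4: 2 + 3 = 5 -> the recorded entry deviates here
The audit stops at step 4: the recorded entry is wrong and should be top = 5.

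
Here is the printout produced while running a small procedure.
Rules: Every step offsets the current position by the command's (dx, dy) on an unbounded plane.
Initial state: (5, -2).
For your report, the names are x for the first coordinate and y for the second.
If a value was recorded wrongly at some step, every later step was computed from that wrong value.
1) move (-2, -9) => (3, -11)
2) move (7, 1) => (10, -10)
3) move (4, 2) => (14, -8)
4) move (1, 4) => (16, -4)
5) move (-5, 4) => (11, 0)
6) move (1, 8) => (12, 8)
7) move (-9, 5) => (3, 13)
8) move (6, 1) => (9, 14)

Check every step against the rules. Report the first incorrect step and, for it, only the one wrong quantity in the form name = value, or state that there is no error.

step 4, x = 15

Recomputing the run from the initial state:
step 1: x = 3, y = -11
step 2: x = 10, y = -10
step 3: x = 14, y = -8
step 4: x = 15, y = -4
step 5: x = 10, y = 0
step 6: x = 11, y = 8
step 7: x = 2, y = 13
step 8: x = 8, y = 14
The first disagreement with the printout is at step 4, where the value should be x = 15.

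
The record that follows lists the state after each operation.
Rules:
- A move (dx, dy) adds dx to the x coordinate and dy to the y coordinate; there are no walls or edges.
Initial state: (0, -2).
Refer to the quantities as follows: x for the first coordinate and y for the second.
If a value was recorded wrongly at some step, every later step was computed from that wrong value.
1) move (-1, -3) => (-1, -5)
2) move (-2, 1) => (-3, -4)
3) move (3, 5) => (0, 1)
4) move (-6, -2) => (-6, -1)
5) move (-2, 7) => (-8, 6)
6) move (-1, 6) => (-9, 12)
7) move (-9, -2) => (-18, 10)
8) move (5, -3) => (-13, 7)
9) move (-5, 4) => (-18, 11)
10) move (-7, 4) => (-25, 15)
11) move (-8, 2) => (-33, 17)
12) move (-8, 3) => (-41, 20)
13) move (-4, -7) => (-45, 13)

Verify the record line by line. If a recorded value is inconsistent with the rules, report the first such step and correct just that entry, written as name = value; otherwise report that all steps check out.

Step 1: x = 0 + (-1) = -1, y = -2 + (-3) = -5 — same as recorded.
Step 2: x = -1 + (-2) = -3, y = -5 + (1) = -4 — verified.
Step 3: x = -3 + (3) = 0, y = -4 + (5) = 1 — checks out.
Step 4: x = 0 + (-6) = -6, y = 1 + (-2) = -1 — same as recorded.
Step 5: x = -6 + (-2) = -8, y = -1 + (7) = 6 — same as recorded.
Step 6: x = -8 + (-1) = -9, y = 6 + (6) = 12 — agrees with the record.
Step 7: x = -9 + (-9) = -18, y = 12 + (-2) = 10 — consistent with the record.
Step 8: x = -18 + (5) = -13, y = 10 + (-3) = 7 — in agreement.
Step 9: x = -13 + (-5) = -18, y = 7 + (4) = 11 — consistent with the record.
Step 10: x = -18 + (-7) = -25, y = 11 + (4) = 15 — in agreement.
Step 11: x = -25 + (-8) = -33, y = 15 + (2) = 17 — no discrepancy.
Step 12: x = -33 + (-8) = -41, y = 17 + (3) = 20 — same as recorded.
Step 13: x = -41 + (-4) = -45, y = 20 + (-7) = 13 — verified.
No step deviates from the rules.

no error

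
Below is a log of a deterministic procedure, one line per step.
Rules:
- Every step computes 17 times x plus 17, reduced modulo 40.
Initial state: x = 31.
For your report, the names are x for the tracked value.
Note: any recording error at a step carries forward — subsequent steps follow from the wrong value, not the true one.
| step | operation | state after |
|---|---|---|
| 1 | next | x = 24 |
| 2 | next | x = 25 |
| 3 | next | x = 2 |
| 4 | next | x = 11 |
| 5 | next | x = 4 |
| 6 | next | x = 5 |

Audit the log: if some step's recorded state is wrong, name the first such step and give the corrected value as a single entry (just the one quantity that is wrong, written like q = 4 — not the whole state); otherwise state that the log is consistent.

no error

step 1: x = (17*31 + 17) mod 40 = 24 -> exactly as logged
step 2: x = (17*24 + 17) mod 40 = 25 -> matches
step 3: x = (17*25 + 17) mod 40 = 2 -> in agreement
step 4: x = (17*2 + 17) mod 40 = 11 -> same as recorded
step 5: x = (17*11 + 17) mod 40 = 4 -> no discrepancy
step 6: x = (17*4 + 17) mod 40 = 5 -> no discrepancy
The recomputation confirms every line.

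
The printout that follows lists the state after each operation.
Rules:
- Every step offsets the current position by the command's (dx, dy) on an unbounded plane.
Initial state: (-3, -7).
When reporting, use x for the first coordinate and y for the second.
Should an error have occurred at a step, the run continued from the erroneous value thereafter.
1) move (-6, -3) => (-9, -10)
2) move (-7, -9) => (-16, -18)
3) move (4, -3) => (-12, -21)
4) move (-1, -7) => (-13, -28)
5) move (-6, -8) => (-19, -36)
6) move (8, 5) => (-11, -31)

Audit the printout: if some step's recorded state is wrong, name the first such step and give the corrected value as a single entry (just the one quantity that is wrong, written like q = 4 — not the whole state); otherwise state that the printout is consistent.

step 2, y = -19

step 1: x = -3 + (-6) = -9, y = -7 + (-3) = -10 -> no discrepancy
step 2: x = -9 + (-7) = -16, y = -10 + (-9) = -19 -> a discrepancy with the printout
Step 2 is the first one off; corrected, y = -19.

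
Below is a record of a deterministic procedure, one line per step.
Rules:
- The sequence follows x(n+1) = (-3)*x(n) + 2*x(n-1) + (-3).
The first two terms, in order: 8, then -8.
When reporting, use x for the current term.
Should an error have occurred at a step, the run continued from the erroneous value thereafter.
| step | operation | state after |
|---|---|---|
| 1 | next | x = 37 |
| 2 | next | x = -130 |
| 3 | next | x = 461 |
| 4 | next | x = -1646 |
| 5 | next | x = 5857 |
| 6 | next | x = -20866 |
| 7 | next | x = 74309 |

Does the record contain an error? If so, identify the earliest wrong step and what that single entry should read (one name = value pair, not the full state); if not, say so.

Step 1: x = -3*(-8) + (2)*(8) + (-3) = 37 — in agreement.
Step 2: x = -3*(37) + (2)*(-8) + (-3) = -130 — same as recorded.
Step 3: x = -3*(-130) + (2)*(37) + (-3) = 461 — consistent with the record.
Step 4: x = -3*(461) + (2)*(-130) + (-3) = -1646 — matches.
Step 5: x = -3*(-1646) + (2)*(461) + (-3) = 5857 — exactly as logged.
Step 6: x = -3*(5857) + (2)*(-1646) + (-3) = -20866 — verified.
Step 7: x = -3*(-20866) + (2)*(5857) + (-3) = 74309 — no discrepancy.
All entries verified; no error found.

no error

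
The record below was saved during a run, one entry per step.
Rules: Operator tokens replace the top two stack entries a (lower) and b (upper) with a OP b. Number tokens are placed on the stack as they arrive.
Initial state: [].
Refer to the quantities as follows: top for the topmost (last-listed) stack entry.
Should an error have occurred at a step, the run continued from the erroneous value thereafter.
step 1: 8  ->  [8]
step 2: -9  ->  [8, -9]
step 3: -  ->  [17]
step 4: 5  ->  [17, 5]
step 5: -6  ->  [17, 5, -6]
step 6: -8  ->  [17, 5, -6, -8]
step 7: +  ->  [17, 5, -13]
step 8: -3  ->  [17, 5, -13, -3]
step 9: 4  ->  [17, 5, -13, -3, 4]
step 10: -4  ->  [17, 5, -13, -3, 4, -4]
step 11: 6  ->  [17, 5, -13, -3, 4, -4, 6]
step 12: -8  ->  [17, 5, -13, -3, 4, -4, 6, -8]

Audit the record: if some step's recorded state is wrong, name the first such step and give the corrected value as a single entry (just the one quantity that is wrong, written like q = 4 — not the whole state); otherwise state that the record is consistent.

1. push 8: top = 8 (consistent with the record)
2. push -9: top = -9 (matches)
3. 8 - -9 = 17 (consistent with the record)
4. push 5: top = 5 (in agreement)
5. push -6: top = -6 (verified)
6. push -8: top = -8 (consistent with the record)
7. -6 + -8 = -14 (the entry is off here)
So the first discrepancy is step 7, where the right value is top = -14.

step 7, top = -14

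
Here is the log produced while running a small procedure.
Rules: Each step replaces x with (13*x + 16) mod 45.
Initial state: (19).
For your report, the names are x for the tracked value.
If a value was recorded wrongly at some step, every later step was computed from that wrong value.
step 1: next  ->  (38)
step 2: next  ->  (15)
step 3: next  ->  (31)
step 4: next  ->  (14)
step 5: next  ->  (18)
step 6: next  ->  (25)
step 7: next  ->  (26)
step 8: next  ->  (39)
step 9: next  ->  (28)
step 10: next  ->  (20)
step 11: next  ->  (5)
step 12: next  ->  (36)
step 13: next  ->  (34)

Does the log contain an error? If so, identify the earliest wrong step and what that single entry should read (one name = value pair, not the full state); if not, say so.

1. x = (13*19 + 16) mod 45 = 38 (same as recorded)
2. x = (13*38 + 16) mod 45 = 15 (in agreement)
3. x = (13*15 + 16) mod 45 = 31 (matches)
4. x = (13*31 + 16) mod 45 = 14 (checks out)
5. x = (13*14 + 16) mod 45 = 18 (same as recorded)
6. x = (13*18 + 16) mod 45 = 25 (matches)
7. x = (13*25 + 16) mod 45 = 26 (exactly as logged)
8. x = (13*26 + 16) mod 45 = 39 (consistent with the log)
9. x = (13*39 + 16) mod 45 = 28 (verified)
10. x = (13*28 + 16) mod 45 = 20 (verified)
11. x = (13*20 + 16) mod 45 = 6 (the log disagrees here)
Conclusion: step 11 carries the first error; the entry should be x = 6.

step 11, x = 6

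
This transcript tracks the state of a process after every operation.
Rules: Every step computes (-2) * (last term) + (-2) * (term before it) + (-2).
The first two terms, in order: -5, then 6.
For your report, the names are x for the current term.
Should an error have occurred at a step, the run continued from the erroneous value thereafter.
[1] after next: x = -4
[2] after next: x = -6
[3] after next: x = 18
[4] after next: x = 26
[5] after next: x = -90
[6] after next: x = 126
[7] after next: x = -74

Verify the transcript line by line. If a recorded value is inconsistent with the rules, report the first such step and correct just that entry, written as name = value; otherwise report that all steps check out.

step 4, x = -26

1. x = -2*(6) + (-2)*(-5) + (-2) = -4 (checks out)
2. x = -2*(-4) + (-2)*(6) + (-2) = -6 (consistent with the transcript)
3. x = -2*(-6) + (-2)*(-4) + (-2) = 18 (checks out)
4. x = -2*(18) + (-2)*(-6) + (-2) = -26 (the recorded entry deviates here)
Conclusion: step 4 carries the first error; the entry should be x = -26.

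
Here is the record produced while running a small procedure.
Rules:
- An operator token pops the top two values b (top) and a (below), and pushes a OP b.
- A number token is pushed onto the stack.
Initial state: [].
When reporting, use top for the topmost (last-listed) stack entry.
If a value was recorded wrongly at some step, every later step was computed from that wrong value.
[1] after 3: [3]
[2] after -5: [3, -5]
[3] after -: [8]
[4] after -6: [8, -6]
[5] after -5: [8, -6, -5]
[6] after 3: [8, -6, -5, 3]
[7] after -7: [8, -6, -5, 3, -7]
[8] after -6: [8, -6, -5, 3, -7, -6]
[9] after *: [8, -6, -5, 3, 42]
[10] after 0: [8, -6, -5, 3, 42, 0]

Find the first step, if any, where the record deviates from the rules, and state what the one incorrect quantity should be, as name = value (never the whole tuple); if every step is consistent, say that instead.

Step 1: push 3: top = 3 — in agreement.
Step 2: push -5: top = -5 — no discrepancy.
Step 3: 3 - -5 = 8 — same as recorded.
Step 4: push -6: top = -6 — consistent with the record.
Step 5: push -5: top = -5 — consistent with the record.
Step 6: push 3: top = 3 — in agreement.
Step 7: push -7: top = -7 — same as recorded.
Step 8: push -6: top = -6 — no discrepancy.
Step 9: -7 * -6 = 42 — agrees with the record.
Step 10: push 0: top = 0 — verified.
No step deviates from the rules.

no error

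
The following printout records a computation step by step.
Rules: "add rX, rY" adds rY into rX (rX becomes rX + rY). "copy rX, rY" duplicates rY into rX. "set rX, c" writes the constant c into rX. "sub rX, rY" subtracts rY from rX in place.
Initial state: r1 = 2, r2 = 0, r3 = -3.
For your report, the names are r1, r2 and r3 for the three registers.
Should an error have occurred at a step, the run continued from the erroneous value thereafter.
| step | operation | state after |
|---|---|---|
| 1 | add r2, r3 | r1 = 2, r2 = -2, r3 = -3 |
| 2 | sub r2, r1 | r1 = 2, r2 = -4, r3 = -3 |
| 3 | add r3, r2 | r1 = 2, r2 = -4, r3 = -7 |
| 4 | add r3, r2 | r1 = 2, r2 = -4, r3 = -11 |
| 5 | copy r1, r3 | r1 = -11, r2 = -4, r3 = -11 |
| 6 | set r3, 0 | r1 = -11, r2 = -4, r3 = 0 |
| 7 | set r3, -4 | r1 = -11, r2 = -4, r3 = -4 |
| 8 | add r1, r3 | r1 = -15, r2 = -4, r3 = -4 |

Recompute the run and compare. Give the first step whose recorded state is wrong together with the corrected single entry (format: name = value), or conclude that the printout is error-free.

Step 1: r2 = 0 + -3 = -3 — this is not what the printout shows.
So the first discrepancy is step 1, where the right value is r2 = -3.

step 1, r2 = -3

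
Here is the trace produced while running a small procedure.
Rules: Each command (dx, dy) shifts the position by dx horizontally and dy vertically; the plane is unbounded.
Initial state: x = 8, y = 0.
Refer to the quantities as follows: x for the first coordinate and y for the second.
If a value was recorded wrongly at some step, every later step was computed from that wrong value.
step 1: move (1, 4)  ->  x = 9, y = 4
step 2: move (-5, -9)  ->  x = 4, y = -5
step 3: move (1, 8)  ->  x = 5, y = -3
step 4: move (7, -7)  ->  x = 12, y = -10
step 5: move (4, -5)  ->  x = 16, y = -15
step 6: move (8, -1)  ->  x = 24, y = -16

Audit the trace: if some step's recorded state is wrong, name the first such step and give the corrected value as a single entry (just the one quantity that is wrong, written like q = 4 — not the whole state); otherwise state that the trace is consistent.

step 3, y = 3

1. x = 8 + (1) = 9, y = 0 + (4) = 4 (same as recorded)
2. x = 9 + (-5) = 4, y = 4 + (-9) = -5 (consistent with the trace)
3. x = 4 + (1) = 5, y = -5 + (8) = 3 (the trace has a different value)
Conclusion: step 3 carries the first error; the entry should be y = 3.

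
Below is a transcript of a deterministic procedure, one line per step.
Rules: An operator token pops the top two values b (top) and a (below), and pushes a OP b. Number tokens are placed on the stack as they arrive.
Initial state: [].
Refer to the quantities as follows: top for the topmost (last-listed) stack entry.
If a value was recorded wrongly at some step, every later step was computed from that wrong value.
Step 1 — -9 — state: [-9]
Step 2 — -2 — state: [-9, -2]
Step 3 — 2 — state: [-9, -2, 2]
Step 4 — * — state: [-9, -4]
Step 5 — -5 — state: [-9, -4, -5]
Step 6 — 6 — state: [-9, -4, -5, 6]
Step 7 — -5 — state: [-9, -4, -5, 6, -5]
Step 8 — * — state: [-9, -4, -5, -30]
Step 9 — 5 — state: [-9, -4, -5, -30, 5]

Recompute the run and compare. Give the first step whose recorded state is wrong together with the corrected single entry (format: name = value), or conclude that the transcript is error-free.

no error

Step 1: push -9: top = -9 — confirmed correct.
Step 2: push -2: top = -2 — confirmed correct.
Step 3: push 2: top = 2 — same as recorded.
Step 4: -2 * 2 = -4 — consistent with the transcript.
Step 5: push -5: top = -5 — same as recorded.
Step 6: push 6: top = 6 — confirmed correct.
Step 7: push -5: top = -5 — verified.
Step 8: 6 * -5 = -30 — in agreement.
Step 9: push 5: top = 5 — same as recorded.
The whole run recomputes cleanly — no discrepancies.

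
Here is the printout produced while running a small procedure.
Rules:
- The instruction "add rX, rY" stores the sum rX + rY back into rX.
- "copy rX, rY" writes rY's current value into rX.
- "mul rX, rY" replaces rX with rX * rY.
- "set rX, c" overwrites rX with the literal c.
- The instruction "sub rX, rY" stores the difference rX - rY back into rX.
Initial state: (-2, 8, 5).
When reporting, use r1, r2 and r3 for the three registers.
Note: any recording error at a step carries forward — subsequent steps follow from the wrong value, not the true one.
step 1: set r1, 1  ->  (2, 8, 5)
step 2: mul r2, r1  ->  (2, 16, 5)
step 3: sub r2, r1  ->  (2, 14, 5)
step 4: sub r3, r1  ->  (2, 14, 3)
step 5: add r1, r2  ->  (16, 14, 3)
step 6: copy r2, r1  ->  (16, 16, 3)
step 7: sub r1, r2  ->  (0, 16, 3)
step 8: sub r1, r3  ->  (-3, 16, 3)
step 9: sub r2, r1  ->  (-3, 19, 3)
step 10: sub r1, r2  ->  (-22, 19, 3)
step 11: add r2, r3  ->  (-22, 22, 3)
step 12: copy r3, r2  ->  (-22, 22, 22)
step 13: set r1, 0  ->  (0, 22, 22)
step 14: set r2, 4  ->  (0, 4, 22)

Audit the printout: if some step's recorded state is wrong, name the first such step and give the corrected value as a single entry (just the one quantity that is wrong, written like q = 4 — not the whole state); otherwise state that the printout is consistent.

step 1, r1 = 1

1. r1 = 1 (a discrepancy with the printout)
The earliest wrong entry is at step 1: it should read r1 = 1.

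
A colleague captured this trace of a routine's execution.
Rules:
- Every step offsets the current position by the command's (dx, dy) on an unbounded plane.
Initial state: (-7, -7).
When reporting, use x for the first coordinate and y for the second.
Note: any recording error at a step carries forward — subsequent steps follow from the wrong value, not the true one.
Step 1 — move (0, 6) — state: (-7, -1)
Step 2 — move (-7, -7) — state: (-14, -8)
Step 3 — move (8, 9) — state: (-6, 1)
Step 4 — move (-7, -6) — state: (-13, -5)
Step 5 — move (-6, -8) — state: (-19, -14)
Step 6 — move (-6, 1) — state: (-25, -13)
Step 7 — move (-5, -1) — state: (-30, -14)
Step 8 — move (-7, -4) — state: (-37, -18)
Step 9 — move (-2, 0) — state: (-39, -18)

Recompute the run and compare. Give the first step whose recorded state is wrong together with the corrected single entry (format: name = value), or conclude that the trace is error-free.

Recomputing the run from the initial state:
step 1: x = -7, y = -1
step 2: x = -14, y = -8
step 3: x = -6, y = 1
step 4: x = -13, y = -5
step 5: x = -19, y = -13
step 6: x = -25, y = -12
step 7: x = -30, y = -13
step 8: x = -37, y = -17
step 9: x = -39, y = -17
The first disagreement with the trace is at step 5, where the value should be y = -13.

step 5, y = -13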